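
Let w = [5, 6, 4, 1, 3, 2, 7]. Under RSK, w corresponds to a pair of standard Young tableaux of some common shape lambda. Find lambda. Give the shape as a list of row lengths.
RSK row insertion gives P = [[1, 2, 7], [3, 6], [4], [5]], which has shape [3, 2, 1, 1].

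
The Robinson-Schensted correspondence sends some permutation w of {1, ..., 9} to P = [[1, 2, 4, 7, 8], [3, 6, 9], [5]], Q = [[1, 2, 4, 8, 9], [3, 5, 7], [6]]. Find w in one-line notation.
5 6 1 9 3 2 4 7 8

Reverse the RSK construction: for i from n down to 1, find the cell of Q containing i, remove the entry at that cell from P, and reverse-bump it up through P; the value ejected from row 1 is w(i).

Step i=9: Q has 9 at row 1, column 5; remove that cell from P, ejecting 8. So w(9) = 8. P is now [[1, 2, 4, 7], [3, 6, 9], [5]].
Step i=8: Q has 8 at row 1, column 4; remove that cell from P, ejecting 7. So w(8) = 7. P is now [[1, 2, 4], [3, 6, 9], [5]].
Step i=7: Q has 7 at row 2, column 3; remove 9 from row 2 of P and reverse-bump: 9 enters row 1 and ejects 4. So w(7) = 4. P is now [[1, 2, 9], [3, 6], [5]].
Step i=6: Q has 6 at row 3, column 1; remove 5 from row 3 of P and reverse-bump: 5 enters row 2 and ejects 3; 3 enters row 1 and ejects 2. So w(6) = 2. P is now [[1, 3, 9], [5, 6]].
Step i=5: Q has 5 at row 2, column 2; remove 6 from row 2 of P and reverse-bump: 6 enters row 1 and ejects 3. So w(5) = 3. P is now [[1, 6, 9], [5]].
Step i=4: Q has 4 at row 1, column 3; remove that cell from P, ejecting 9. So w(4) = 9. P is now [[1, 6], [5]].
Step i=3: Q has 3 at row 2, column 1; remove 5 from row 2 of P and reverse-bump: 5 enters row 1 and ejects 1. So w(3) = 1. P is now [[5, 6]].
Step i=2: Q has 2 at row 1, column 2; remove that cell from P, ejecting 6. So w(2) = 6. P is now [[5]].
Step i=1: Q has 1 at row 1, column 1; remove that cell from P, ejecting 5. So w(1) = 5. P is now [].

So w = 5 6 1 9 3 2 4 7 8.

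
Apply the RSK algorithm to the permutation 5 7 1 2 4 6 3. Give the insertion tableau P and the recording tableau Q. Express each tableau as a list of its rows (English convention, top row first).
Insert each entry of the permutation into P by Schensted row insertion, recording in Q the position of each new cell.

Insert 5: appended to row 1. P = [[5]].
Insert 7: appended to row 1. P = [[5, 7]].
Insert 1: 1 bumps 5 from row 1; 5 starts row 2. P = [[1, 7], [5]].
Insert 2: 2 bumps 7 from row 1; 7 appends to row 2. P = [[1, 2], [5, 7]].
Insert 4: appended to row 1. P = [[1, 2, 4], [5, 7]].
Insert 6: appended to row 1. P = [[1, 2, 4, 6], [5, 7]].
Insert 3: 3 bumps 4 from row 1; 4 bumps 5 from row 2; 5 starts row 3. P = [[1, 2, 3, 6], [4, 7], [5]].

So P = [[1, 2, 3, 6], [4, 7], [5]], Q = [[1, 2, 5, 6], [3, 4], [7]].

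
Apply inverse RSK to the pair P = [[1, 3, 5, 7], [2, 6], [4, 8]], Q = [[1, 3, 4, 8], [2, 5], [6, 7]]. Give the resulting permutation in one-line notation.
4 2 3 8 6 1 5 7

Reverse RSK: for i = n, n-1, ..., 1, locate i in Q, remove the corresponding corner cell from P, and reverse-bump its entry up through P; the value ejected from row 1 is w(i).

So w = 4 2 3 8 6 1 5 7.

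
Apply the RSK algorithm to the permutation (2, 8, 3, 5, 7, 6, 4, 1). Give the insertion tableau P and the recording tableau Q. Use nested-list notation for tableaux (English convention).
P = [[1, 3, 4, 6], [2], [5], [7], [8]], Q = [[1, 2, 4, 5], [3], [6], [7], [8]]

Insert each entry of the permutation into P by Schensted row insertion, recording in Q the position of each new cell.

Insert 2: appended to row 1. P = [[2]], Q = [[1]].
Insert 8: appended to row 1. P = [[2, 8]], Q = [[1, 2]].
Insert 3: 3 bumps 8 from row 1; 8 starts row 2. P = [[2, 3], [8]], Q = [[1, 2], [3]].
Insert 5: appended to row 1. P = [[2, 3, 5], [8]], Q = [[1, 2, 4], [3]].
Insert 7: appended to row 1. P = [[2, 3, 5, 7], [8]], Q = [[1, 2, 4, 5], [3]].
Insert 6: 6 bumps 7 from row 1; 7 bumps 8 from row 2; 8 starts row 3. P = [[2, 3, 5, 6], [7], [8]], Q = [[1, 2, 4, 5], [3], [6]].
Insert 4: 4 bumps 5 from row 1; 5 bumps 7 from row 2; 7 bumps 8 from row 3; 8 starts row 4. P = [[2, 3, 4, 6], [5], [7], [8]], Q = [[1, 2, 4, 5], [3], [6], [7]].
Insert 1: 1 bumps 2 from row 1; 2 bumps 5 from row 2; 5 bumps 7 from row 3; 7 bumps 8 from row 4; 8 starts row 5. P = [[1, 3, 4, 6], [2], [5], [7], [8]], Q = [[1, 2, 4, 5], [3], [6], [7], [8]].

So P = [[1, 3, 4, 6], [2], [5], [7], [8]], Q = [[1, 2, 4, 5], [3], [6], [7], [8]].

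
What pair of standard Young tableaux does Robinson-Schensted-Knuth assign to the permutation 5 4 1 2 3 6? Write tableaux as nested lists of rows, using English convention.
Insert each entry of the permutation into P by Schensted row insertion, recording in Q the position of each new cell.

After inserting 5: P = [[5]].
After inserting 4: P = [[4], [5]].
After inserting 1: P = [[1], [4], [5]].
After inserting 2: P = [[1, 2], [4], [5]].
After inserting 3: P = [[1, 2, 3], [4], [5]].
After inserting 6: P = [[1, 2, 3, 6], [4], [5]].

So P = [[1, 2, 3, 6], [4], [5]], Q = [[1, 4, 5, 6], [2], [3]].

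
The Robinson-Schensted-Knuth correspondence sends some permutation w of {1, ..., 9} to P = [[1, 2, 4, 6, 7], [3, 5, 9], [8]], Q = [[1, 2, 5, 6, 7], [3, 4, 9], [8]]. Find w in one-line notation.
Reverse the RSK construction: for i from n down to 1, find the cell of Q containing i, remove the entry at that cell from P, and reverse-bump it up through P; the value ejected from row 1 is w(i).

Step i=9: Q has 9 at row 2, column 3; remove 9 from row 2 of P and reverse-bump: 9 enters row 1 and ejects 7. So w(9) = 7. P is now [[1, 2, 4, 6, 9], [3, 5], [8]].
Step i=8: Q has 8 at row 3, column 1; remove 8 from row 3 of P and reverse-bump: 8 enters row 2 and ejects 5; 5 enters row 1 and ejects 4. So w(8) = 4. P is now [[1, 2, 5, 6, 9], [3, 8]].
Step i=7: Q has 7 at row 1, column 5; remove that cell from P, ejecting 9. So w(7) = 9. P is now [[1, 2, 5, 6], [3, 8]].
Step i=6: Q has 6 at row 1, column 4; remove that cell from P, ejecting 6. So w(6) = 6. P is now [[1, 2, 5], [3, 8]].
Step i=5: Q has 5 at row 1, column 3; remove that cell from P, ejecting 5. So w(5) = 5. P is now [[1, 2], [3, 8]].
Step i=4: Q has 4 at row 2, column 2; remove 8 from row 2 of P and reverse-bump: 8 enters row 1 and ejects 2. So w(4) = 2. P is now [[1, 8], [3]].
Step i=3: Q has 3 at row 2, column 1; remove 3 from row 2 of P and reverse-bump: 3 enters row 1 and ejects 1. So w(3) = 1. P is now [[3, 8]].
Step i=2: Q has 2 at row 1, column 2; remove that cell from P, ejecting 8. So w(2) = 8. P is now [[3]].
Step i=1: Q has 1 at row 1, column 1; remove that cell from P, ejecting 3. So w(1) = 3. P is now [].

So w = 3 8 1 2 5 6 9 4 7.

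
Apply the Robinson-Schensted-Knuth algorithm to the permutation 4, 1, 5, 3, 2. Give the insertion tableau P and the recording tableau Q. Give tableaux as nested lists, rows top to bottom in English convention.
Insert each entry of the permutation into P by Schensted row insertion, recording in Q the position of each new cell.

Insert 4: appended to row 1. P = [[4]].
Insert 1: 1 bumps 4 from row 1; 4 starts row 2. P = [[1], [4]].
Insert 5: appended to row 1. P = [[1, 5], [4]].
Insert 3: 3 bumps 5 from row 1; 5 appends to row 2. P = [[1, 3], [4, 5]].
Insert 2: 2 bumps 3 from row 1; 3 bumps 4 from row 2; 4 starts row 3. P = [[1, 2], [3, 5], [4]].

So P = [[1, 2], [3, 5], [4]], Q = [[1, 3], [2, 4], [5]].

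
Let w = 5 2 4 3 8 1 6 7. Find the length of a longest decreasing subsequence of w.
4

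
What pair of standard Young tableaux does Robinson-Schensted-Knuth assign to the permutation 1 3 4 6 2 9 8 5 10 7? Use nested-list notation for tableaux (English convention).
Insert each entry of the permutation into P by Schensted row insertion, recording in Q the position of each new cell.

After inserting 1: P = [[1]].
After inserting 3: P = [[1, 3]].
After inserting 4: P = [[1, 3, 4]].
After inserting 6: P = [[1, 3, 4, 6]].
After inserting 2: P = [[1, 2, 4, 6], [3]].
After inserting 9: P = [[1, 2, 4, 6, 9], [3]].
After inserting 8: P = [[1, 2, 4, 6, 8], [3, 9]].
After inserting 5: P = [[1, 2, 4, 5, 8], [3, 6], [9]].
After inserting 10: P = [[1, 2, 4, 5, 8, 10], [3, 6], [9]].
After inserting 7: P = [[1, 2, 4, 5, 7, 10], [3, 6, 8], [9]].

So P = [[1, 2, 4, 5, 7, 10], [3, 6, 8], [9]], Q = [[1, 2, 3, 4, 6, 9], [5, 7, 10], [8]].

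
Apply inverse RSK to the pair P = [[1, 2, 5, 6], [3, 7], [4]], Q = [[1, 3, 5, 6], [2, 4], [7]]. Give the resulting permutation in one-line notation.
4 1 7 3 5 6 2

Reverse the RSK construction: for i from n down to 1, find the cell of Q containing i, remove the entry at that cell from P, and reverse-bump it up through P; the value ejected from row 1 is w(i).

Step i=7: Q has 7 at row 3, column 1; remove 4 from row 3 of P and reverse-bump: 4 enters row 2 and ejects 3; 3 enters row 1 and ejects 2. So w(7) = 2. P is now [[1, 3, 5, 6], [4, 7]].
Step i=6: Q has 6 at row 1, column 4; remove that cell from P, ejecting 6. So w(6) = 6. P is now [[1, 3, 5], [4, 7]].
Step i=5: Q has 5 at row 1, column 3; remove that cell from P, ejecting 5. So w(5) = 5. P is now [[1, 3], [4, 7]].
Step i=4: Q has 4 at row 2, column 2; remove 7 from row 2 of P and reverse-bump: 7 enters row 1 and ejects 3. So w(4) = 3. P is now [[1, 7], [4]].
Step i=3: Q has 3 at row 1, column 2; remove that cell from P, ejecting 7. So w(3) = 7. P is now [[1], [4]].
Step i=2: Q has 2 at row 2, column 1; remove 4 from row 2 of P and reverse-bump: 4 enters row 1 and ejects 1. So w(2) = 1. P is now [[4]].
Step i=1: Q has 1 at row 1, column 1; remove that cell from P, ejecting 4. So w(1) = 4. P is now [].

So w = 4 1 7 3 5 6 2.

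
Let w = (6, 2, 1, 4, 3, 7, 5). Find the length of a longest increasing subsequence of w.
3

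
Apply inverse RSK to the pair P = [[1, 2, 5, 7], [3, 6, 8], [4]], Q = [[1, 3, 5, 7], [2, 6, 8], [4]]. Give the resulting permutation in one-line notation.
4 1 3 2 6 5 8 7

Reverse the RSK construction: for i from n down to 1, find the cell of Q containing i, remove the entry at that cell from P, and reverse-bump it up through P; the value ejected from row 1 is w(i).

Step i=8: Q has 8 at row 2, column 3; remove 8 from row 2 of P and reverse-bump: 8 enters row 1 and ejects 7. So w(8) = 7. P is now [[1, 2, 5, 8], [3, 6], [4]].
Step i=7: Q has 7 at row 1, column 4; remove that cell from P, ejecting 8. So w(7) = 8. P is now [[1, 2, 5], [3, 6], [4]].
Step i=6: Q has 6 at row 2, column 2; remove 6 from row 2 of P and reverse-bump: 6 enters row 1 and ejects 5. So w(6) = 5. P is now [[1, 2, 6], [3], [4]].
Step i=5: Q has 5 at row 1, column 3; remove that cell from P, ejecting 6. So w(5) = 6. P is now [[1, 2], [3], [4]].
Step i=4: Q has 4 at row 3, column 1; remove 4 from row 3 of P and reverse-bump: 4 enters row 2 and ejects 3; 3 enters row 1 and ejects 2. So w(4) = 2. P is now [[1, 3], [4]].
Step i=3: Q has 3 at row 1, column 2; remove that cell from P, ejecting 3. So w(3) = 3. P is now [[1], [4]].
Step i=2: Q has 2 at row 2, column 1; remove 4 from row 2 of P and reverse-bump: 4 enters row 1 and ejects 1. So w(2) = 1. P is now [[4]].
Step i=1: Q has 1 at row 1, column 1; remove that cell from P, ejecting 4. So w(1) = 4. P is now [].

So w = 4 1 3 2 6 5 8 7.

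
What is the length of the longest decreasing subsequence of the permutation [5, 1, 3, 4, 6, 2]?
3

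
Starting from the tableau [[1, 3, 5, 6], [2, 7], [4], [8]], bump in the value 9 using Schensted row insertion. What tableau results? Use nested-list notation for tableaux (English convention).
9 is larger than every entry of row 1, so it is appended to row 1. The new tableau is [[1, 3, 5, 6, 9], [2, 7], [4], [8]].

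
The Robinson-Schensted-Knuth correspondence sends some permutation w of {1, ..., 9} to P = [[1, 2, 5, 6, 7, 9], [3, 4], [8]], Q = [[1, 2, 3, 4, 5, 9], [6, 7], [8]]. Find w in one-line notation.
Reverse the RSK construction: for i from n down to 1, find the cell of Q containing i, remove the entry at that cell from P, and reverse-bump it up through P; the value ejected from row 1 is w(i).

Step i=9: Q has 9 at row 1, column 6; remove that cell from P, ejecting 9. So w(9) = 9. P is now [[1, 2, 5, 6, 7], [3, 4], [8]].
Step i=8: Q has 8 at row 3, column 1; remove 8 from row 3 of P and reverse-bump: 8 enters row 2 and ejects 4; 4 enters row 1 and ejects 2. So w(8) = 2. P is now [[1, 4, 5, 6, 7], [3, 8]].
Step i=7: Q has 7 at row 2, column 2; remove 8 from row 2 of P and reverse-bump: 8 enters row 1 and ejects 7. So w(7) = 7. P is now [[1, 4, 5, 6, 8], [3]].
Step i=6: Q has 6 at row 2, column 1; remove 3 from row 2 of P and reverse-bump: 3 enters row 1 and ejects 1. So w(6) = 1. P is now [[3, 4, 5, 6, 8]].
Step i=5: Q has 5 at row 1, column 5; remove that cell from P, ejecting 8. So w(5) = 8. P is now [[3, 4, 5, 6]].
Step i=4: Q has 4 at row 1, column 4; remove that cell from P, ejecting 6. So w(4) = 6. P is now [[3, 4, 5]].
Step i=3: Q has 3 at row 1, column 3; remove that cell from P, ejecting 5. So w(3) = 5. P is now [[3, 4]].
Step i=2: Q has 2 at row 1, column 2; remove that cell from P, ejecting 4. So w(2) = 4. P is now [[3]].
Step i=1: Q has 1 at row 1, column 1; remove that cell from P, ejecting 3. So w(1) = 3. P is now [].

So w = 3 4 5 6 8 1 7 2 9.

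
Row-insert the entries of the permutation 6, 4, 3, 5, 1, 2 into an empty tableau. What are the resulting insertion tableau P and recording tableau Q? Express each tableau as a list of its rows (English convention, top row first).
Insert each entry of the permutation into P by Schensted row insertion, recording in Q the position of each new cell.

Insert 6: appended to row 1. P = [[6]].
Insert 4: 4 bumps 6 from row 1; 6 starts row 2. P = [[4], [6]].
Insert 3: 3 bumps 4 from row 1; 4 bumps 6 from row 2; 6 starts row 3. P = [[3], [4], [6]].
Insert 5: appended to row 1. P = [[3, 5], [4], [6]].
Insert 1: 1 bumps 3 from row 1; 3 bumps 4 from row 2; 4 bumps 6 from row 3; 6 starts row 4. P = [[1, 5], [3], [4], [6]].
Insert 2: 2 bumps 5 from row 1; 5 appends to row 2. P = [[1, 2], [3, 5], [4], [6]].

So P = [[1, 2], [3, 5], [4], [6]], Q = [[1, 4], [2, 6], [3], [5]].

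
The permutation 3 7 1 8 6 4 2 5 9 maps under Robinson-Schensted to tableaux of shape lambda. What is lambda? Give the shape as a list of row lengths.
[4, 3, 1, 1]

RSK row insertion gives P = [[1, 2, 5, 9], [3, 4, 8], [6], [7]], which has shape [4, 3, 1, 1].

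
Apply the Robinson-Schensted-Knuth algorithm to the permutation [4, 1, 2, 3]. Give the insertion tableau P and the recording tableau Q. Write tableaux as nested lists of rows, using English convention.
Insert each entry of the permutation into P by Schensted row insertion, recording in Q the position of each new cell.

Insert 4: appended to row 1. P = [[4]].
Insert 1: 1 bumps 4 from row 1; 4 starts row 2. P = [[1], [4]].
Insert 2: appended to row 1. P = [[1, 2], [4]].
Insert 3: appended to row 1. P = [[1, 2, 3], [4]].

So P = [[1, 2, 3], [4]], Q = [[1, 3, 4], [2]].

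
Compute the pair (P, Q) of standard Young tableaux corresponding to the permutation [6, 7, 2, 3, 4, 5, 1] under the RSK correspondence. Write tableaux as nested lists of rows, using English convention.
P = [[1, 3, 4, 5], [2, 7], [6]], Q = [[1, 2, 5, 6], [3, 4], [7]]

Insert each entry of the permutation into P by Schensted row insertion, recording in Q the position of each new cell.

After inserting 6: P = [[6]].
After inserting 7: P = [[6, 7]].
After inserting 2: P = [[2, 7], [6]].
After inserting 3: P = [[2, 3], [6, 7]].
After inserting 4: P = [[2, 3, 4], [6, 7]].
After inserting 5: P = [[2, 3, 4, 5], [6, 7]].
After inserting 1: P = [[1, 3, 4, 5], [2, 7], [6]].

So P = [[1, 3, 4, 5], [2, 7], [6]], Q = [[1, 2, 5, 6], [3, 4], [7]].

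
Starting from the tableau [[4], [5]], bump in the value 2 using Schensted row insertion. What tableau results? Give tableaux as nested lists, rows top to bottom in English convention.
In row 1, 2 replaces 4 (the leftmost entry greater than 2); 4 is bumped to row 2. In row 2, 4 replaces 5 (the leftmost entry greater than 4); 5 is bumped to row 3. 5 starts a new row 3. The new tableau is [[2], [4], [5]].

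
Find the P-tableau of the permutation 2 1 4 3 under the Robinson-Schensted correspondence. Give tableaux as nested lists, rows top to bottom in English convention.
After inserting 2: P = [[2]].
After inserting 1: P = [[1], [2]].
After inserting 4: P = [[1, 4], [2]].
After inserting 3: P = [[1, 3], [2, 4]].

So P = [[1, 3], [2, 4]].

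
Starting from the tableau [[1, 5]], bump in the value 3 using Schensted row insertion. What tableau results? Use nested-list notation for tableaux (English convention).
[[1, 3], [5]]

In row 1, 3 replaces 5 (the leftmost entry greater than 3); 5 is bumped to row 2. 5 starts a new row 2. The new tableau is [[1, 3], [5]].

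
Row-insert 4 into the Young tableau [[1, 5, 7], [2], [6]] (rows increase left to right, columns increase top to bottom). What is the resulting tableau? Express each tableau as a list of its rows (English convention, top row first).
In row 1, 4 replaces 5 (the leftmost entry greater than 4); 5 is bumped to row 2. 5 is appended to row 2. The new tableau is [[1, 4, 7], [2, 5], [6]].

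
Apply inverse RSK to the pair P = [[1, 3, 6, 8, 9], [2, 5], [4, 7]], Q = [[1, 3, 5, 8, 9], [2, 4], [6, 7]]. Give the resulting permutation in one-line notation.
4 2 7 5 6 1 3 8 9

Reverse the RSK construction: for i from n down to 1, find the cell of Q containing i, remove the entry at that cell from P, and reverse-bump it up through P; the value ejected from row 1 is w(i).

Step i=9: Q has 9 at row 1, column 5; remove that cell from P, ejecting 9. So w(9) = 9. P is now [[1, 3, 6, 8], [2, 5], [4, 7]].
Step i=8: Q has 8 at row 1, column 4; remove that cell from P, ejecting 8. So w(8) = 8. P is now [[1, 3, 6], [2, 5], [4, 7]].
Step i=7: Q has 7 at row 3, column 2; remove 7 from row 3 of P and reverse-bump: 7 enters row 2 and ejects 5; 5 enters row 1 and ejects 3. So w(7) = 3. P is now [[1, 5, 6], [2, 7], [4]].
Step i=6: Q has 6 at row 3, column 1; remove 4 from row 3 of P and reverse-bump: 4 enters row 2 and ejects 2; 2 enters row 1 and ejects 1. So w(6) = 1. P is now [[2, 5, 6], [4, 7]].
Step i=5: Q has 5 at row 1, column 3; remove that cell from P, ejecting 6. So w(5) = 6. P is now [[2, 5], [4, 7]].
Step i=4: Q has 4 at row 2, column 2; remove 7 from row 2 of P and reverse-bump: 7 enters row 1 and ejects 5. So w(4) = 5. P is now [[2, 7], [4]].
Step i=3: Q has 3 at row 1, column 2; remove that cell from P, ejecting 7. So w(3) = 7. P is now [[2], [4]].
Step i=2: Q has 2 at row 2, column 1; remove 4 from row 2 of P and reverse-bump: 4 enters row 1 and ejects 2. So w(2) = 2. P is now [[4]].
Step i=1: Q has 1 at row 1, column 1; remove that cell from P, ejecting 4. So w(1) = 4. P is now [].

So w = 4 2 7 5 6 1 3 8 9.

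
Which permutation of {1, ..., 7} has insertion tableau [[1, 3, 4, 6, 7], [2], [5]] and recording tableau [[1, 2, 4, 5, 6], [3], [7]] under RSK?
Reverse the RSK construction: for i from n down to 1, find the cell of Q containing i, remove the entry at that cell from P, and reverse-bump it up through P; the value ejected from row 1 is w(i).

Step i=7: Q has 7 at row 3, column 1; remove 5 from row 3 of P and reverse-bump: 5 enters row 2 and ejects 2; 2 enters row 1 and ejects 1. So w(7) = 1. P is now [[2, 3, 4, 6, 7], [5]].
Step i=6: Q has 6 at row 1, column 5; remove that cell from P, ejecting 7. So w(6) = 7. P is now [[2, 3, 4, 6], [5]].
Step i=5: Q has 5 at row 1, column 4; remove that cell from P, ejecting 6. So w(5) = 6. P is now [[2, 3, 4], [5]].
Step i=4: Q has 4 at row 1, column 3; remove that cell from P, ejecting 4. So w(4) = 4. P is now [[2, 3], [5]].
Step i=3: Q has 3 at row 2, column 1; remove 5 from row 2 of P and reverse-bump: 5 enters row 1 and ejects 3. So w(3) = 3. P is now [[2, 5]].
Step i=2: Q has 2 at row 1, column 2; remove that cell from P, ejecting 5. So w(2) = 5. P is now [[2]].
Step i=1: Q has 1 at row 1, column 1; remove that cell from P, ejecting 2. So w(1) = 2. P is now [].

So w = 2 5 3 4 6 7 1.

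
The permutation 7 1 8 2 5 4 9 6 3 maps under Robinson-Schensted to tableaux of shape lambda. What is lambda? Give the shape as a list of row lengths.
[4, 3, 1, 1]

Row-insert each entry into an empty tableau.

After inserting 7: P = [[7]].
After inserting 1: P = [[1], [7]].
After inserting 8: P = [[1, 8], [7]].
After inserting 2: P = [[1, 2], [7, 8]].
After inserting 5: P = [[1, 2, 5], [7, 8]].
After inserting 4: P = [[1, 2, 4], [5, 8], [7]].
After inserting 9: P = [[1, 2, 4, 9], [5, 8], [7]].
After inserting 6: P = [[1, 2, 4, 6], [5, 8, 9], [7]].
After inserting 3: P = [[1, 2, 3, 6], [4, 8, 9], [5], [7]].

The final insertion tableau P = [[1, 2, 3, 6], [4, 8, 9], [5], [7]] has shape [4, 3, 1, 1].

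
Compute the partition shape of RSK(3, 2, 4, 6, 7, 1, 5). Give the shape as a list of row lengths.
Row-insert each entry into an empty tableau.

After inserting 3: P = [[3]].
After inserting 2: P = [[2], [3]].
After inserting 4: P = [[2, 4], [3]].
After inserting 6: P = [[2, 4, 6], [3]].
After inserting 7: P = [[2, 4, 6, 7], [3]].
After inserting 1: P = [[1, 4, 6, 7], [2], [3]].
After inserting 5: P = [[1, 4, 5, 7], [2, 6], [3]].

The final insertion tableau P = [[1, 4, 5, 7], [2, 6], [3]] has shape [4, 2, 1].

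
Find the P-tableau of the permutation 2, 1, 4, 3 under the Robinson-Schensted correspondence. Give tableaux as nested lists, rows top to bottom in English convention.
P = [[1, 3], [2, 4]]

Insert 2: appended to row 1. P = [[2]].
Insert 1: 1 bumps 2 from row 1; 2 starts row 2. P = [[1], [2]].
Insert 4: appended to row 1. P = [[1, 4], [2]].
Insert 3: 3 bumps 4 from row 1; 4 appends to row 2. P = [[1, 3], [2, 4]].

So P = [[1, 3], [2, 4]].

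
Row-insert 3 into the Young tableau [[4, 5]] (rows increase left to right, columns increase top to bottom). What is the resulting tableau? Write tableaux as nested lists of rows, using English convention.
[[3, 5], [4]]

In row 1, 3 replaces 4 (the leftmost entry greater than 3); 4 is bumped to row 2. 4 starts a new row 2. The new tableau is [[3, 5], [4]].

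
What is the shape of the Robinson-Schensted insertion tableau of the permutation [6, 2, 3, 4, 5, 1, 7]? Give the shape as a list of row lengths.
Row-insert each entry into an empty tableau.

After inserting 6: P = [[6]].
After inserting 2: P = [[2], [6]].
After inserting 3: P = [[2, 3], [6]].
After inserting 4: P = [[2, 3, 4], [6]].
After inserting 5: P = [[2, 3, 4, 5], [6]].
After inserting 1: P = [[1, 3, 4, 5], [2], [6]].
After inserting 7: P = [[1, 3, 4, 5, 7], [2], [6]].

The final insertion tableau P = [[1, 3, 4, 5, 7], [2], [6]] has shape [5, 1, 1].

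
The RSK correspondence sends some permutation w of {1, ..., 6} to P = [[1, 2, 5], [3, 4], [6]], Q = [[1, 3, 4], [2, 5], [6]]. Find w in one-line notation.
Reverse the RSK construction: for i from n down to 1, find the cell of Q containing i, remove the entry at that cell from P, and reverse-bump it up through P; the value ejected from row 1 is w(i).

Step i=6: Q has 6 at row 3, column 1; remove 6 from row 3 of P and reverse-bump: 6 enters row 2 and ejects 4; 4 enters row 1 and ejects 2. So w(6) = 2. P is now [[1, 4, 5], [3, 6]].
Step i=5: Q has 5 at row 2, column 2; remove 6 from row 2 of P and reverse-bump: 6 enters row 1 and ejects 5. So w(5) = 5. P is now [[1, 4, 6], [3]].
Step i=4: Q has 4 at row 1, column 3; remove that cell from P, ejecting 6. So w(4) = 6. P is now [[1, 4], [3]].
Step i=3: Q has 3 at row 1, column 2; remove that cell from P, ejecting 4. So w(3) = 4. P is now [[1], [3]].
Step i=2: Q has 2 at row 2, column 1; remove 3 from row 2 of P and reverse-bump: 3 enters row 1 and ejects 1. So w(2) = 1. P is now [[3]].
Step i=1: Q has 1 at row 1, column 1; remove that cell from P, ejecting 3. So w(1) = 3. P is now [].

So w = 3 1 4 6 5 2.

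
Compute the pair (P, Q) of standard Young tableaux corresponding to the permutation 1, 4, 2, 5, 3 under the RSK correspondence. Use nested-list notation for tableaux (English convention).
Insert each entry of the permutation into P by Schensted row insertion, recording in Q the position of each new cell.

Insert 1: appended to row 1. P = [[1]].
Insert 4: appended to row 1. P = [[1, 4]].
Insert 2: 2 bumps 4 from row 1; 4 starts row 2. P = [[1, 2], [4]].
Insert 5: appended to row 1. P = [[1, 2, 5], [4]].
Insert 3: 3 bumps 5 from row 1; 5 appends to row 2. P = [[1, 2, 3], [4, 5]].

So P = [[1, 2, 3], [4, 5]], Q = [[1, 2, 4], [3, 5]].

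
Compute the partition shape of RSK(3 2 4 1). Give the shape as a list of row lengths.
Row-insert each entry into an empty tableau.

After inserting 3: P = [[3]].
After inserting 2: P = [[2], [3]].
After inserting 4: P = [[2, 4], [3]].
After inserting 1: P = [[1, 4], [2], [3]].

The final insertion tableau P = [[1, 4], [2], [3]] has shape [2, 1, 1].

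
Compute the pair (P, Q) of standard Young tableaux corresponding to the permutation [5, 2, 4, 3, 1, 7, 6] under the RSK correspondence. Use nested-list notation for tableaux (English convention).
P = [[1, 3, 6], [2, 7], [4], [5]], Q = [[1, 3, 6], [2, 7], [4], [5]]

Insert each entry of the permutation into P by Schensted row insertion, recording in Q the position of each new cell.

Insert 5: appended to row 1. P = [[5]].
Insert 2: 2 bumps 5 from row 1; 5 starts row 2. P = [[2], [5]].
Insert 4: appended to row 1. P = [[2, 4], [5]].
Insert 3: 3 bumps 4 from row 1; 4 bumps 5 from row 2; 5 starts row 3. P = [[2, 3], [4], [5]].
Insert 1: 1 bumps 2 from row 1; 2 bumps 4 from row 2; 4 bumps 5 from row 3; 5 starts row 4. P = [[1, 3], [2], [4], [5]].
Insert 7: appended to row 1. P = [[1, 3, 7], [2], [4], [5]].
Insert 6: 6 bumps 7 from row 1; 7 appends to row 2. P = [[1, 3, 6], [2, 7], [4], [5]].

So P = [[1, 3, 6], [2, 7], [4], [5]], Q = [[1, 3, 6], [2, 7], [4], [5]].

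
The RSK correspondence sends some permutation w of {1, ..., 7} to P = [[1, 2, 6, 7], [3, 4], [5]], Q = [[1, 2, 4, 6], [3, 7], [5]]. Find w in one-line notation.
Reverse RSK: for i = n, n-1, ..., 1, locate i in Q, remove the corresponding corner cell from P, and reverse-bump its entry up through P; the value ejected from row 1 is w(i).

So w = 3 5 4 6 1 7 2.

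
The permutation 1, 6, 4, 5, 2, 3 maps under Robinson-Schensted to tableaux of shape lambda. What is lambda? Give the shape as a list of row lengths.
[3, 2, 1]

Row-insert each entry into an empty tableau.

After inserting 1: P = [[1]].
After inserting 6: P = [[1, 6]].
After inserting 4: P = [[1, 4], [6]].
After inserting 5: P = [[1, 4, 5], [6]].
After inserting 2: P = [[1, 2, 5], [4], [6]].
After inserting 3: P = [[1, 2, 3], [4, 5], [6]].

The final insertion tableau P = [[1, 2, 3], [4, 5], [6]] has shape [3, 2, 1].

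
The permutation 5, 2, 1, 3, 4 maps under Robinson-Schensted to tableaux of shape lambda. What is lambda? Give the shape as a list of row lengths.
[3, 1, 1]

Row-insert each entry into an empty tableau.

After inserting 5: P = [[5]].
After inserting 2: P = [[2], [5]].
After inserting 1: P = [[1], [2], [5]].
After inserting 3: P = [[1, 3], [2], [5]].
After inserting 4: P = [[1, 3, 4], [2], [5]].

The final insertion tableau P = [[1, 3, 4], [2], [5]] has shape [3, 1, 1].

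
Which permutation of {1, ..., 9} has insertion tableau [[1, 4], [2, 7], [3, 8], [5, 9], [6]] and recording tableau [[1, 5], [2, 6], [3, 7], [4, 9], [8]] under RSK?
6 5 3 2 9 8 7 1 4

Reverse the RSK construction: for i from n down to 1, find the cell of Q containing i, remove the entry at that cell from P, and reverse-bump it up through P; the value ejected from row 1 is w(i).

Step i=9: Q has 9 at row 4, column 2; remove 9 from row 4 of P and reverse-bump: 9 enters row 3 and ejects 8; 8 enters row 2 and ejects 7; 7 enters row 1 and ejects 4. So w(9) = 4. P is now [[1, 7], [2, 8], [3, 9], [5], [6]].
Step i=8: Q has 8 at row 5, column 1; remove 6 from row 5 of P and reverse-bump: 6 enters row 4 and ejects 5; 5 enters row 3 and ejects 3; 3 enters row 2 and ejects 2; 2 enters row 1 and ejects 1. So w(8) = 1. P is now [[2, 7], [3, 8], [5, 9], [6]].
Step i=7: Q has 7 at row 3, column 2; remove 9 from row 3 of P and reverse-bump: 9 enters row 2 and ejects 8; 8 enters row 1 and ejects 7. So w(7) = 7. P is now [[2, 8], [3, 9], [5], [6]].
Step i=6: Q has 6 at row 2, column 2; remove 9 from row 2 of P and reverse-bump: 9 enters row 1 and ejects 8. So w(6) = 8. P is now [[2, 9], [3], [5], [6]].
Step i=5: Q has 5 at row 1, column 2; remove that cell from P, ejecting 9. So w(5) = 9. P is now [[2], [3], [5], [6]].
Step i=4: Q has 4 at row 4, column 1; remove 6 from row 4 of P and reverse-bump: 6 enters row 3 and ejects 5; 5 enters row 2 and ejects 3; 3 enters row 1 and ejects 2. So w(4) = 2. P is now [[3], [5], [6]].
Step i=3: Q has 3 at row 3, column 1; remove 6 from row 3 of P and reverse-bump: 6 enters row 2 and ejects 5; 5 enters row 1 and ejects 3. So w(3) = 3. P is now [[5], [6]].
Step i=2: Q has 2 at row 2, column 1; remove 6 from row 2 of P and reverse-bump: 6 enters row 1 and ejects 5. So w(2) = 5. P is now [[6]].
Step i=1: Q has 1 at row 1, column 1; remove that cell from P, ejecting 6. So w(1) = 6. P is now [].

So w = 6 5 3 2 9 8 7 1 4.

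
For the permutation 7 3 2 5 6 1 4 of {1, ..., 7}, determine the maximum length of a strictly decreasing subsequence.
4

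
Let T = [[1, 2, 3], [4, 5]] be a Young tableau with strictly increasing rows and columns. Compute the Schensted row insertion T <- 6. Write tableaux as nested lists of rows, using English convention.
[[1, 2, 3, 6], [4, 5]]

6 is larger than every entry of row 1, so it is appended to row 1. The new tableau is [[1, 2, 3, 6], [4, 5]].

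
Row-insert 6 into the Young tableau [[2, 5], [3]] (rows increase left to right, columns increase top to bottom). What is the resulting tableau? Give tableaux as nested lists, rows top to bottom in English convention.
6 is larger than every entry of row 1, so it is appended to row 1. The new tableau is [[2, 5, 6], [3]].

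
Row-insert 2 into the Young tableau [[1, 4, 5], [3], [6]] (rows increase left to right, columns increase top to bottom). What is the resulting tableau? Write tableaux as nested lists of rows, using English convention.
In row 1, 2 replaces 4 (the leftmost entry greater than 2); 4 is bumped to row 2. 4 is appended to row 2. The new tableau is [[1, 2, 5], [3, 4], [6]].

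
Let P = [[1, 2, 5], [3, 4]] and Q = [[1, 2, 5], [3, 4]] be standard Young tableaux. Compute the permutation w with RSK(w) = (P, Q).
Reverse RSK: for i = n, n-1, ..., 1, locate i in Q, remove the corresponding corner cell from P, and reverse-bump its entry up through P; the value ejected from row 1 is w(i).

So w = 3 4 1 2 5.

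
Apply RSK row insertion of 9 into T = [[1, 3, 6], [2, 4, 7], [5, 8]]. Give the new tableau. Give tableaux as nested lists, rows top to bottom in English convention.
[[1, 3, 6, 9], [2, 4, 7], [5, 8]]

9 is larger than every entry of row 1, so it is appended to row 1. The new tableau is [[1, 3, 6, 9], [2, 4, 7], [5, 8]].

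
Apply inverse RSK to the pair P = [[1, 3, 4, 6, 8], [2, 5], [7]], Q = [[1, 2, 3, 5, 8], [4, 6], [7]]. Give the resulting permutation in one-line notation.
Reverse the RSK construction: for i from n down to 1, find the cell of Q containing i, remove the entry at that cell from P, and reverse-bump it up through P; the value ejected from row 1 is w(i).

Step i=8: Q has 8 at row 1, column 5; remove that cell from P, ejecting 8. So w(8) = 8. P is now [[1, 3, 4, 6], [2, 5], [7]].
Step i=7: Q has 7 at row 3, column 1; remove 7 from row 3 of P and reverse-bump: 7 enters row 2 and ejects 5; 5 enters row 1 and ejects 4. So w(7) = 4. P is now [[1, 3, 5, 6], [2, 7]].
Step i=6: Q has 6 at row 2, column 2; remove 7 from row 2 of P and reverse-bump: 7 enters row 1 and ejects 6. So w(6) = 6. P is now [[1, 3, 5, 7], [2]].
Step i=5: Q has 5 at row 1, column 4; remove that cell from P, ejecting 7. So w(5) = 7. P is now [[1, 3, 5], [2]].
Step i=4: Q has 4 at row 2, column 1; remove 2 from row 2 of P and reverse-bump: 2 enters row 1 and ejects 1. So w(4) = 1. P is now [[2, 3, 5]].
Step i=3: Q has 3 at row 1, column 3; remove that cell from P, ejecting 5. So w(3) = 5. P is now [[2, 3]].
Step i=2: Q has 2 at row 1, column 2; remove that cell from P, ejecting 3. So w(2) = 3. P is now [[2]].
Step i=1: Q has 1 at row 1, column 1; remove that cell from P, ejecting 2. So w(1) = 2. P is now [].

So w = 2 3 5 1 7 6 4 8.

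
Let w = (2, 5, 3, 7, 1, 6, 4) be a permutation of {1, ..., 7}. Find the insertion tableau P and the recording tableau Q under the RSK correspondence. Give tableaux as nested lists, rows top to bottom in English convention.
Insert each entry of the permutation into P by Schensted row insertion, recording in Q the position of each new cell.

After inserting 2: P = [[2]].
After inserting 5: P = [[2, 5]].
After inserting 3: P = [[2, 3], [5]].
After inserting 7: P = [[2, 3, 7], [5]].
After inserting 1: P = [[1, 3, 7], [2], [5]].
After inserting 6: P = [[1, 3, 6], [2, 7], [5]].
After inserting 4: P = [[1, 3, 4], [2, 6], [5, 7]].

So P = [[1, 3, 4], [2, 6], [5, 7]], Q = [[1, 2, 4], [3, 6], [5, 7]].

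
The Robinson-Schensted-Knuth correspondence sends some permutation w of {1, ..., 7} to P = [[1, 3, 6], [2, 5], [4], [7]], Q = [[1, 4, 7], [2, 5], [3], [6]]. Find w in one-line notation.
7 4 2 5 3 1 6

Reverse the RSK construction: for i from n down to 1, find the cell of Q containing i, remove the entry at that cell from P, and reverse-bump it up through P; the value ejected from row 1 is w(i).

Step i=7: Q has 7 at row 1, column 3; remove that cell from P, ejecting 6. So w(7) = 6. P is now [[1, 3], [2, 5], [4], [7]].
Step i=6: Q has 6 at row 4, column 1; remove 7 from row 4 of P and reverse-bump: 7 enters row 3 and ejects 4; 4 enters row 2 and ejects 2; 2 enters row 1 and ejects 1. So w(6) = 1. P is now [[2, 3], [4, 5], [7]].
Step i=5: Q has 5 at row 2, column 2; remove 5 from row 2 of P and reverse-bump: 5 enters row 1 and ejects 3. So w(5) = 3. P is now [[2, 5], [4], [7]].
Step i=4: Q has 4 at row 1, column 2; remove that cell from P, ejecting 5. So w(4) = 5. P is now [[2], [4], [7]].
Step i=3: Q has 3 at row 3, column 1; remove 7 from row 3 of P and reverse-bump: 7 enters row 2 and ejects 4; 4 enters row 1 and ejects 2. So w(3) = 2. P is now [[4], [7]].
Step i=2: Q has 2 at row 2, column 1; remove 7 from row 2 of P and reverse-bump: 7 enters row 1 and ejects 4. So w(2) = 4. P is now [[7]].
Step i=1: Q has 1 at row 1, column 1; remove that cell from P, ejecting 7. So w(1) = 7. P is now [].

So w = 7 4 2 5 3 1 6.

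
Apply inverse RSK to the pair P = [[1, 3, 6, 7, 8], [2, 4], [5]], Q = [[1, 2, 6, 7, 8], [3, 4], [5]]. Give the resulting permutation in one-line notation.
2 5 1 4 3 6 7 8

Reverse RSK: for i = n, n-1, ..., 1, locate i in Q, remove the corresponding corner cell from P, and reverse-bump its entry up through P; the value ejected from row 1 is w(i).

So w = 2 5 1 4 3 6 7 8.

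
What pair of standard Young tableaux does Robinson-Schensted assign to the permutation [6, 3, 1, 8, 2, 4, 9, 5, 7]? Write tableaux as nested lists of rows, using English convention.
Insert each entry of the permutation into P by Schensted row insertion, recording in Q the position of each new cell.

Insert 6: appended to row 1. P = [[6]], Q = [[1]].
Insert 3: 3 bumps 6 from row 1; 6 starts row 2. P = [[3], [6]], Q = [[1], [2]].
Insert 1: 1 bumps 3 from row 1; 3 bumps 6 from row 2; 6 starts row 3. P = [[1], [3], [6]], Q = [[1], [2], [3]].
Insert 8: appended to row 1. P = [[1, 8], [3], [6]], Q = [[1, 4], [2], [3]].
Insert 2: 2 bumps 8 from row 1; 8 appends to row 2. P = [[1, 2], [3, 8], [6]], Q = [[1, 4], [2, 5], [3]].
Insert 4: appended to row 1. P = [[1, 2, 4], [3, 8], [6]], Q = [[1, 4, 6], [2, 5], [3]].
Insert 9: appended to row 1. P = [[1, 2, 4, 9], [3, 8], [6]], Q = [[1, 4, 6, 7], [2, 5], [3]].
Insert 5: 5 bumps 9 from row 1; 9 appends to row 2. P = [[1, 2, 4, 5], [3, 8, 9], [6]], Q = [[1, 4, 6, 7], [2, 5, 8], [3]].
Insert 7: appended to row 1. P = [[1, 2, 4, 5, 7], [3, 8, 9], [6]], Q = [[1, 4, 6, 7, 9], [2, 5, 8], [3]].

So P = [[1, 2, 4, 5, 7], [3, 8, 9], [6]], Q = [[1, 4, 6, 7, 9], [2, 5, 8], [3]].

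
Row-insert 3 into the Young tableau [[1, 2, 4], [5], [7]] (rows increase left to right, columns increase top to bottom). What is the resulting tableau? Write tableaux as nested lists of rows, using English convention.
[[1, 2, 3], [4], [5], [7]]

In row 1, 3 replaces 4 (the leftmost entry greater than 3); 4 is bumped to row 2. In row 2, 4 replaces 5 (the leftmost entry greater than 4); 5 is bumped to row 3. In row 3, 5 replaces 7 (the leftmost entry greater than 5); 7 is bumped to row 4. 7 starts a new row 4. The new tableau is [[1, 2, 3], [4], [5], [7]].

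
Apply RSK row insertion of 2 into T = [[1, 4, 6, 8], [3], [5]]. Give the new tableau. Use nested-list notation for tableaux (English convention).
[[1, 2, 6, 8], [3, 4], [5]]

In row 1, 2 replaces 4 (the leftmost entry greater than 2); 4 is bumped to row 2. 4 is appended to row 2. The new tableau is [[1, 2, 6, 8], [3, 4], [5]].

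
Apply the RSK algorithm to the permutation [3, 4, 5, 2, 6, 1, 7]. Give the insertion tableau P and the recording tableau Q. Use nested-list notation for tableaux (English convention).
Insert each entry of the permutation into P by Schensted row insertion, recording in Q the position of each new cell.

After inserting 3: P = [[3]].
After inserting 4: P = [[3, 4]].
After inserting 5: P = [[3, 4, 5]].
After inserting 2: P = [[2, 4, 5], [3]].
After inserting 6: P = [[2, 4, 5, 6], [3]].
After inserting 1: P = [[1, 4, 5, 6], [2], [3]].
After inserting 7: P = [[1, 4, 5, 6, 7], [2], [3]].

So P = [[1, 4, 5, 6, 7], [2], [3]], Q = [[1, 2, 3, 5, 7], [4], [6]].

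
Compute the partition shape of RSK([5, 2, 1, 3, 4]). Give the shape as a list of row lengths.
Row-insert each entry into an empty tableau.

After inserting 5: P = [[5]].
After inserting 2: P = [[2], [5]].
After inserting 1: P = [[1], [2], [5]].
After inserting 3: P = [[1, 3], [2], [5]].
After inserting 4: P = [[1, 3, 4], [2], [5]].

The final insertion tableau P = [[1, 3, 4], [2], [5]] has shape [3, 1, 1].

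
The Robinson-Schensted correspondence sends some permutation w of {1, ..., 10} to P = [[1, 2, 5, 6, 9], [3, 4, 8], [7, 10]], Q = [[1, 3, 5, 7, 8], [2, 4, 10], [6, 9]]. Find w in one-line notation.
Reverse the RSK construction: for i from n down to 1, find the cell of Q containing i, remove the entry at that cell from P, and reverse-bump it up through P; the value ejected from row 1 is w(i).

Step i=10: Q has 10 at row 2, column 3; remove 8 from row 2 of P and reverse-bump: 8 enters row 1 and ejects 6. So w(10) = 6. P is now [[1, 2, 5, 8, 9], [3, 4], [7, 10]].
Step i=9: Q has 9 at row 3, column 2; remove 10 from row 3 of P and reverse-bump: 10 enters row 2 and ejects 4; 4 enters row 1 and ejects 2. So w(9) = 2. P is now [[1, 4, 5, 8, 9], [3, 10], [7]].
Step i=8: Q has 8 at row 1, column 5; remove that cell from P, ejecting 9. So w(8) = 9. P is now [[1, 4, 5, 8], [3, 10], [7]].
Step i=7: Q has 7 at row 1, column 4; remove that cell from P, ejecting 8. So w(7) = 8. P is now [[1, 4, 5], [3, 10], [7]].
Step i=6: Q has 6 at row 3, column 1; remove 7 from row 3 of P and reverse-bump: 7 enters row 2 and ejects 3; 3 enters row 1 and ejects 1. So w(6) = 1. P is now [[3, 4, 5], [7, 10]].
Step i=5: Q has 5 at row 1, column 3; remove that cell from P, ejecting 5. So w(5) = 5. P is now [[3, 4], [7, 10]].
Step i=4: Q has 4 at row 2, column 2; remove 10 from row 2 of P and reverse-bump: 10 enters row 1 and ejects 4. So w(4) = 4. P is now [[3, 10], [7]].
Step i=3: Q has 3 at row 1, column 2; remove that cell from P, ejecting 10. So w(3) = 10. P is now [[3], [7]].
Step i=2: Q has 2 at row 2, column 1; remove 7 from row 2 of P and reverse-bump: 7 enters row 1 and ejects 3. So w(2) = 3. P is now [[7]].
Step i=1: Q has 1 at row 1, column 1; remove that cell from P, ejecting 7. So w(1) = 7. P is now [].

So w = 7 3 10 4 5 1 8 9 2 6.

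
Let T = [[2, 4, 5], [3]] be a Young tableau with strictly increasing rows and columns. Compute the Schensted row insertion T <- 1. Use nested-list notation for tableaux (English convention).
In row 1, 1 replaces 2 (the leftmost entry greater than 1); 2 is bumped to row 2. In row 2, 2 replaces 3 (the leftmost entry greater than 2); 3 is bumped to row 3. 3 starts a new row 3. The new tableau is [[1, 4, 5], [2], [3]].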